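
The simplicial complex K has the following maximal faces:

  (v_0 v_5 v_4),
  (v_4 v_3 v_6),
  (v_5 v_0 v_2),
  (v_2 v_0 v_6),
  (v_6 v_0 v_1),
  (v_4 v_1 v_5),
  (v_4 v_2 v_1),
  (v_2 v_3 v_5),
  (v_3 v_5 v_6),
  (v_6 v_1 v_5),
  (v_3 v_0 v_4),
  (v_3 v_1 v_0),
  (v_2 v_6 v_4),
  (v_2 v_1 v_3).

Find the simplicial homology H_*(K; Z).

H_0 ≅ Z,  H_1 ≅ Z^2,  H_2 ≅ Z.

Take the total order v_0 < v_1 < v_2 < v_3 < v_4 < v_5 < v_6 on the vertex set. Then K (dimension 2) consists of the simplices:

  0-simplices (7): [v_0], [v_1], [v_2], [v_3], [v_4], [v_5], [v_6]
  1-simplices (21): (21 of them)
  2-simplices (14): (14 of them)

Hence C_0 ≅ Z^7, C_1 ≅ Z^21, C_2 ≅ Z^14.

Boundary ∂_1: C_1 → C_0 maps an edge to its endpoints' difference, ∂[p,q] = q − p. For instance
  ∂[v_1,v_3] = [v_3] − [v_1].
The resulting 7×21 matrix has rank 6, and its Smith normal form has invariant factors (1,1,1,1,1,1).

The boundary map ∂_2: C_2 → C_1 sends each 2-simplex [p,q,r] to [q,r] − [p,r] + [p,q]. For instance
  ∂[v_3,v_5,v_6] = [v_5,v_6] − [v_3,v_6] + [v_3,v_5],
  ∂[v_0,v_2,v_5] = [v_2,v_5] − [v_0,v_5] + [v_0,v_2].
This gives a 21×14 integer matrix of rank 13; reducing to Smith normal form yields diagonal entries (1,1,1,1,1,1,1,1,1,1,1,1,1).

Reading off H_k = ker ∂_k / im ∂_{k+1}:

  H_0: rank C_0 − rank ∂_1 = 7 − 6 = 1, and the invariant factors of ∂_1 are all 1, so H_0 ≅ Z.
  H_1: rank ker ∂_1 − rank ∂_2 = (21 − 6) − 13 = 2, and the invariant factors of ∂_2 are all 1, so H_1 ≅ Z^2.
  H_2: rank ker ∂_2 − rank ∂_3 = (14 − 13) − 0 = 1, and there is no ∂_3, so H_2 ≅ Z.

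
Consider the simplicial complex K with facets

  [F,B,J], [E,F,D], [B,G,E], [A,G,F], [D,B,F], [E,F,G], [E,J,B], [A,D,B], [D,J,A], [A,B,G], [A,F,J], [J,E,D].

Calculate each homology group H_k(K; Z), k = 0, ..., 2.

H_0 = Z,  H_1 = Z/2,  H_2 = 0.

K has 7 vertices, 18 edges, 12 triangles.
rank ∂_0 = 0, rank ∂_1 = 6 ⇒ b_0 = 7 − 0 − 6 = 1; all invariant factors of ∂_1 are 1 so no torsion. So H_0 ≅ Z.
rank ∂_1 = 6, rank ∂_2 = 12 ⇒ b_1 = 18 − 6 − 12 = 0; ∂_2 has invariant factor(s) [2] giving torsion. So H_1 ≅ Z/2.
rank ∂_2 = 12, rank ∂_3 = 0 ⇒ b_2 = 12 − 12 − 0 = 0. So H_2 ≅ 0.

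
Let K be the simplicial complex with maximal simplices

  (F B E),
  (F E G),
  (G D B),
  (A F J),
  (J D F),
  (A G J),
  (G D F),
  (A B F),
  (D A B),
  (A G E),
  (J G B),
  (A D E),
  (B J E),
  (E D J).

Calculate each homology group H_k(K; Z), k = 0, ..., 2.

H_0 ≅ Z,  H_1 ≅ Z^2,  H_2 ≅ Z.

K has 7 vertices, 21 edges, 14 triangles.
rank ∂_0 = 0, rank ∂_1 = 6 ⇒ b_0 = 7 − 0 − 6 = 1; all invariant factors of ∂_1 are 1 so no torsion. So H_0 ≅ Z.
rank ∂_1 = 6, rank ∂_2 = 13 ⇒ b_1 = 21 − 6 − 13 = 2; all invariant factors of ∂_2 are 1 so no torsion. So H_1 ≅ Z^2.
rank ∂_2 = 13, rank ∂_3 = 0 ⇒ b_2 = 14 − 13 − 0 = 1. So H_2 ≅ Z.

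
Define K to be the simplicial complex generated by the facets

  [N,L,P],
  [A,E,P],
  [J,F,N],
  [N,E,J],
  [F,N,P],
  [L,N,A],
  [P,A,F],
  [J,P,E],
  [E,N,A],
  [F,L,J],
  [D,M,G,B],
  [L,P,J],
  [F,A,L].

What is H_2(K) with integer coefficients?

H_2 ≅ 0.

Fix the vertex order A < B < D < E < F < G < J < L < M < N < P and write every simplex with vertices in increasing order. Then dim K = 3 and the simplices of K are:

  0-simplices (11): A, B, D, E, F, G, J, L, M, N, P
  1-simplices (24): AE, AF, AL, AN, AP, BD, BG, BM, DG, DM, EJ, EN, EP, FJ, FL, FN, FP, GM, JL, JN, JP, LN, LP, NP
  2-simplices (16): AEN, AEP, AFL, AFP, ALN, BDG, BDM, BGM, DGM, EJN, EJP, FJL, FJN, FNP, JLP, LNP
  3-simplices (1): BDGM

Hence C_0 ≅ Z^11, C_1 ≅ Z^24, C_2 ≅ Z^16, C_3 ≅ Z^1.

∂_1: C_1 → C_0 is given by ∂[p,q] = [q] − [p].
This gives a 11×24 integer matrix of rank 9; reducing to Smith normal form yields diagonal entries (1,1,1,1,1,1,1,1,1).

∂_2: C_2 → C_1 maps a triangle to the signed sum of its edges. For instance
  ∂FJN = JN − FN + FJ,
  ∂AFP = FP − AP + AF.
The resulting 24×16 matrix has rank 15, and its Smith normal form has invariant factors (1,1,1,1,1,1,1,1,1,1,1,1,1,1,2).

Boundary ∂_3: C_3 → C_2 sends each 3-simplex σ to the alternating sum Σ_i (−1)^i (σ with its i-th vertex removed). For instance
  ∂BDGM = DGM − BGM + BDM − BDG.
The 16×1 boundary matrix has rank 1 and Smith normal form diag(1).

From H_k ≅ ker(∂_k) / im(∂_{k+1}) we obtain:

  H_2: rank ker ∂_2 − rank ∂_3 = (16 − 15) − 1 = 0, and the invariant factors of ∂_3 are all 1, so H_2 ≅ 0.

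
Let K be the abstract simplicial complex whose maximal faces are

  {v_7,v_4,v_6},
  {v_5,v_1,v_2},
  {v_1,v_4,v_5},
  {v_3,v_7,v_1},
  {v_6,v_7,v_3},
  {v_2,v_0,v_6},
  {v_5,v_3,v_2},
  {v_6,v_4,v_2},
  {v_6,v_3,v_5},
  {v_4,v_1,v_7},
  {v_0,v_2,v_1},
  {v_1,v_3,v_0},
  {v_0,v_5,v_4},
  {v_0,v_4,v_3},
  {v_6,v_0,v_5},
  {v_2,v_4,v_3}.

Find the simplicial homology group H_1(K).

H_1 = Z^2.

Fix the vertex order v_0 < v_1 < v_2 < v_3 < v_4 < v_5 < v_6 < v_7 and write every simplex with vertices in increasing order. Then dim K = 2 and the simplices of K are:

  0-simplices (8): [v_0], [v_1], [v_2], [v_3], [v_4], [v_5], [v_6], [v_7]
  1-simplices (24): (24 of them)
  2-simplices (16): (16 of them)

Hence C_0 ≅ Z^8, C_1 ≅ Z^24, C_2 ≅ Z^16.

Boundary ∂_1: C_1 → C_0 sends each edge [p,q] (with p < q) to q − p. For instance
  ∂[v_1,v_3] = [v_3] − [v_1].
The resulting 8×24 matrix has rank 7, and its Smith normal form has invariant factors (1,1,1,1,1,1,1).

∂_2: C_2 → C_1 sends each 2-simplex [p,q,r] to [q,r] − [p,r] + [p,q]. For instance
  ∂[v_2,v_3,v_5] = [v_3,v_5] − [v_2,v_5] + [v_2,v_3],
  ∂[v_3,v_6,v_7] = [v_6,v_7] − [v_3,v_7] + [v_3,v_6].
The 24×16 boundary matrix has rank 15 and Smith normal form diag(1,1,1,1,1,1,1,1,1,1,1,1,1,1,1).

From H_k ≅ ker(∂_k) / im(∂_{k+1}) we obtain:

  H_1: rank ker ∂_1 − rank ∂_2 = (24 − 7) − 15 = 2, and the invariant factors of ∂_2 are all 1, so H_1 ≅ Z^2.

(K is a triangulation of the torus T^2.)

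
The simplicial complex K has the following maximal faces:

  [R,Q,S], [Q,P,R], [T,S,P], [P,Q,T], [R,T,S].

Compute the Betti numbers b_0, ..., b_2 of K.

Fix the vertex order P < Q < R < S < T and write every simplex with vertices in increasing order. Then dim K = 2 and the simplices of K are:

  0-simplices (5): P, Q, R, S, T
  1-simplices (10): PQ, PR, PS, PT, QR, QS, QT, RS, RT, ST
  2-simplices (5): PQR, PQT, PST, QRS, RST

giving chain groups C_0 ≅ Z^5, C_1 ≅ Z^10, C_2 ≅ Z^5.

∂_1: C_1 → C_0 is given by ∂[p,q] = [q] − [p]. For instance
  ∂QT = T − Q.
The 5×10 boundary matrix has rank 4 and Smith normal form diag(1,1,1,1).

The boundary map ∂_2: C_2 → C_1 maps a triangle to the signed sum of its edges. For instance
  ∂QRS = RS − QS + QR,
  ∂PQT = QT − PT + PQ.
As a 10×5 matrix over Z this has rank 5, with invariant factors (1,1,1,1,1).

From H_k ≅ ker(∂_k) / im(∂_{k+1}) we obtain:

  H_0: rank C_0 − rank ∂_1 = 5 − 4 = 1, and the invariant factors of ∂_1 are all 1, so H_0 = Z.
  H_1: rank ker ∂_1 − rank ∂_2 = (10 − 4) − 5 = 1, and the invariant factors of ∂_2 are all 1, so H_1 = Z.
  H_2: rank ker ∂_2 − rank ∂_3 = (5 − 5) − 0 = 0, and there is no ∂_3, so H_2 = 0.

(K is a triangulation of the Möbius band.)

Hence the Betti numbers are b_0 = 1, b_1 = 1, b_2 = 0.

b_0 = 1, b_1 = 1, b_2 = 0.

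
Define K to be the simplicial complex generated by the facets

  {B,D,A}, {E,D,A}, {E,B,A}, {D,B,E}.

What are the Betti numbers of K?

b_0 = 1, b_1 = 0, b_2 = 1.

Order the vertices as A < B < D < E. Listing each simplex with vertices in this order, K has dimension 2 with simplices:

  0-simplices (4): A, B, D, E
  1-simplices (6): AB, AD, AE, BD, BE, DE
  2-simplices (4): ABD, ABE, ADE, BDE

Hence C_0 ≅ Z^4, C_1 ≅ Z^6, C_2 ≅ Z^4.

∂_1: C_1 → C_0 sends each edge [p,q] (with p < q) to q − p. For instance
  ∂AD = D − A.
As a 4×6 matrix over Z this has rank 3, with invariant factors (1,1,1).

The boundary map ∂_2: C_2 → C_1 maps a triangle to the signed sum of its edges. For instance
  ∂ABE = BE − AE + AB,
  ∂ADE = DE − AE + AD.
The resulting 6×4 matrix has rank 3, and its Smith normal form has invariant factors (1,1,1).

From H_k ≅ ker(∂_k) / im(∂_{k+1}) we obtain:

  H_0: rank C_0 − rank ∂_1 = 4 − 3 = 1, and the invariant factors of ∂_1 are all 1, so H_0 ≅ Z.
  H_1: rank ker ∂_1 − rank ∂_2 = (6 − 3) − 3 = 0, and the invariant factors of ∂_2 are all 1, so H_1 ≅ 0.
  H_2: rank ker ∂_2 − rank ∂_3 = (4 − 3) − 0 = 1, and there is no ∂_3, so H_2 ≅ Z.

As a check, the Euler characteristic is 4 − 6 + 4 = 2, which agrees with 1 − 0 + 1 = 2.
(K is a triangulation of the 2-sphere S^2.)

Hence the Betti numbers are b_0 = 1, b_1 = 0, b_2 = 1.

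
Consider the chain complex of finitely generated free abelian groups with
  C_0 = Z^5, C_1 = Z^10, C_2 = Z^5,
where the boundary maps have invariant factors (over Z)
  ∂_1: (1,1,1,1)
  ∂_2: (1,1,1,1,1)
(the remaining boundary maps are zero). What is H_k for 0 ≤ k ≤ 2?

H_0 = Z,  H_1 = Z,  H_2 = 0.

H_0: b_0 = 5 − 0 − 4 = 1; torsion from ∂_1 factors > 1: none. So H_0 = Z.
H_1: b_1 = 10 − 4 − 5 = 1; torsion from ∂_2 factors > 1: none. So H_1 = Z.
H_2: b_2 = 5 − 5 − 0 = 0; torsion from ∂_3 factors > 1: none. So H_2 = 0.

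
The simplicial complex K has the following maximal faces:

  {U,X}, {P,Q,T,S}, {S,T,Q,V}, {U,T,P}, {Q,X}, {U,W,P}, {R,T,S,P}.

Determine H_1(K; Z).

H_1 ≅ Z.

Take the total order P < Q < R < S < T < U < V < W < X on the vertex set. Then K (dimension 3) consists of the simplices:

  0-simplices (9): P, Q, R, S, T, U, V, W, X
  1-simplices (18): PQ, PR, PS, PT, PU, PW, QS, QT, QV, QX, RS, RT, ST, SV, TU, TV, UW, UX
  2-simplices (12): PQS, PQT, PRS, PRT, PST, PTU, PUW, QST, QSV, QTV, RST, STV
  3-simplices (3): PQST, PRST, QSTV

so the chain groups are C_0 ≅ Z^9, C_1 ≅ Z^18, C_2 ≅ Z^12, C_3 ≅ Z^3.

∂_1: C_1 → C_0 is given by ∂[p,q] = [q] − [p]. For instance
  ∂TV = V − T.
As a 9×18 matrix over Z this has rank 8, with invariant factors (1,1,1,1,1,1,1,1).

The boundary map ∂_2: C_2 → C_1 maps a triangle to the signed sum of its edges. For instance
  ∂PST = ST − PT + PS,
  ∂STV = TV − SV + ST.
The resulting 18×12 matrix has rank 9, and its Smith normal form has invariant factors (1,1,1,1,1,1,1,1,1).

∂_3: C_3 → C_2 sends each 3-simplex σ to the alternating sum Σ_i (−1)^i (σ with its i-th vertex removed). For instance
  ∂QSTV = STV − QTV + QSV − QST,
  ∂PRST = RST − PST + PRT − PRS.
The resulting 12×3 matrix has rank 3, and its Smith normal form has invariant factors (1,1,1).

Reading off H_k = ker ∂_k / im ∂_{k+1}:

  H_1: rank ker ∂_1 − rank ∂_2 = (18 − 8) − 9 = 1, and the invariant factors of ∂_2 are all 1, so H_1 = Z.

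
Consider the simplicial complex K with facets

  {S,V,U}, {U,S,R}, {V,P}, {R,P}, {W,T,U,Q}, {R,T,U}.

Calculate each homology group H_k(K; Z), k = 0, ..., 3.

H_0 ≅ Z,  H_1 ≅ Z,  H_2 = 0,  H_3 = 0.

Take the total order P < Q < R < S < T < U < V < W on the vertex set. Then K (dimension 3) consists of the simplices:

  0-simplices (8): P, Q, R, S, T, U, V, W
  1-simplices (14): PR, PV, QT, QU, QW, RS, RT, RU, SU, SV, TU, TW, UV, UW
  2-simplices (7): QTU, QTW, QUW, RSU, RTU, SUV, TUW
  3-simplices (1): QTUW

so the chain groups are C_0 ≅ Z^8, C_1 ≅ Z^14, C_2 ≅ Z^7, C_3 ≅ Z^1.

The boundary map ∂_1: C_1 → C_0 sends each edge [p,q] (with p < q) to q − p.
This gives a 8×14 integer matrix of rank 7; reducing to Smith normal form yields diagonal entries (1,1,1,1,1,1,1).

∂_2: C_2 → C_1 acts by ∂[p,q,r] = [q,r] − [p,r] + [p,q]. For instance
  ∂RTU = TU − RU + RT,
  ∂QTW = TW − QW + QT.
The resulting 14×7 matrix has rank 6, and its Smith normal form has invariant factors (1,1,1,1,1,1).

∂_3: C_3 → C_2 sends each 3-simplex σ to the alternating sum Σ_i (−1)^i (σ with its i-th vertex removed). For instance
  ∂QTUW = TUW − QUW + QTW − QTU.
The 7×1 boundary matrix has rank 1 and Smith normal form diag(1).

Now H_k = ker ∂_k / im ∂_{k+1}, so:

  H_0: rank C_0 − rank ∂_1 = 8 − 7 = 1, and the invariant factors of ∂_1 are all 1, so H_0 = Z.
  H_1: rank ker ∂_1 − rank ∂_2 = (14 − 7) − 6 = 1, and the invariant factors of ∂_2 are all 1, so H_1 = Z.
  H_2: rank ker ∂_2 − rank ∂_3 = (7 − 6) − 1 = 0, and the invariant factors of ∂_3 are all 1, so H_2 = 0.
  H_3: rank ker ∂_3 − rank ∂_4 = (1 − 1) − 0 = 0, and there is no ∂_4, so H_3 = 0.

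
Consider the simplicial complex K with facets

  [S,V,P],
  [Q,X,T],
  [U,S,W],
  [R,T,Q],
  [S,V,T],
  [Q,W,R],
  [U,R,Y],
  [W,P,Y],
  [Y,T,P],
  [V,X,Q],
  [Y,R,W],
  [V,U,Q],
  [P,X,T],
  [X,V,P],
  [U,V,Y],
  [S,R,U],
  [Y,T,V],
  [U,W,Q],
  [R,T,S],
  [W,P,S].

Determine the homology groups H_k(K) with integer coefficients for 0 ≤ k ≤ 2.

Order the vertices as P < Q < R < S < T < U < V < W < X < Y. Listing each simplex with vertices in this order, K has dimension 2 with simplices:

  0-simplices (10): P, Q, R, S, T, U, V, W, X, Y
  1-simplices (30): PS, PT, PV, PW, PX, PY, QR, QT, QU, QV, QW, QX, RS, RT, RU, RW, RY, ST, SU, SV, SW, TV, TX, TY, UV, UW, UY, VX, VY, WY
  2-simplices (20): PSV, PSW, PTX, PTY, PVX, PWY, QRT, QRW, QTX, QUV, QUW, QVX, RST, RSU, RUY, RWY, STV, SUW, TVY, UVY

giving chain groups C_0 ≅ Z^10, C_1 ≅ Z^30, C_2 ≅ Z^20.

The boundary map ∂_1: C_1 → C_0 sends each edge [p,q] (with p < q) to q − p. For instance
  ∂PS = S − P.
The 10×30 boundary matrix has rank 9 and Smith normal form diag(1,1,1,1,1,1,1,1,1).

Boundary ∂_2: C_2 → C_1 sends each 2-simplex [p,q,r] to [q,r] − [p,r] + [p,q]. For instance
  ∂QUW = UW − QW + QU,
  ∂PVX = VX − PX + PV.
The 30×20 boundary matrix has rank 20 and Smith normal form diag(1,1,1,1,1,1,1,1,1,1,1,1,1,1,1,1,1,1,1,2).

Now H_k = ker ∂_k / im ∂_{k+1}, so:

  H_0: rank C_0 − rank ∂_1 = 10 − 9 = 1, and the invariant factors of ∂_1 are all 1, so H_0 ≅ Z.
  H_1: rank ker ∂_1 − rank ∂_2 = (30 − 9) − 20 = 1, and ∂_2 has invariant factor 2 > 1, so H_1 ≅ Z ⊕ Z/2Z.
  H_2: rank ker ∂_2 − rank ∂_3 = (20 − 20) − 0 = 0, and there is no ∂_3, so H_2 ≅ 0.

H_0 = Z,  H_1 = Z ⊕ Z/2Z,  H_2 = 0.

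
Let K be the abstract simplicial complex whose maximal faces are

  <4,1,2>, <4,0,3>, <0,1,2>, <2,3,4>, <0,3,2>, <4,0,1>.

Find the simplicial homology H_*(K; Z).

H_0 ≅ Z,  H_1 = 0,  H_2 ≅ Z.

K has 5 vertices, 9 edges, 6 triangles.
rank ∂_0 = 0, rank ∂_1 = 4 ⇒ b_0 = 5 − 0 − 4 = 1; all invariant factors of ∂_1 are 1 so no torsion. So H_0 ≅ Z.
rank ∂_1 = 4, rank ∂_2 = 5 ⇒ b_1 = 9 − 4 − 5 = 0; all invariant factors of ∂_2 are 1 so no torsion. So H_1 ≅ 0.
rank ∂_2 = 5, rank ∂_3 = 0 ⇒ b_2 = 6 − 5 − 0 = 1. So H_2 ≅ Z.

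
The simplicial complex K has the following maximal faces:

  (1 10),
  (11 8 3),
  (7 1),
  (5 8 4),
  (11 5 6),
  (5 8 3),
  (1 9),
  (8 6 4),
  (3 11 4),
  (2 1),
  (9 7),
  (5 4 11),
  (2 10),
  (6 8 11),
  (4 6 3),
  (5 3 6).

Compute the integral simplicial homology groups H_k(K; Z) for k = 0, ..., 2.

Order the vertices as 1 < 2 < 3 < 4 < 5 < 6 < 7 < 8 < 9 < 10 < 11. Listing each simplex with vertices in this order, K has dimension 2 with simplices:

  0-simplices (11): [1], [2], [3], [4], [5], [6], [7], [8], [9], [10], [11]
  1-simplices (21): [1,2], [1,7], [1,9], [1,10], [2,10], [3,4], [3,5], [3,6], [3,8], [3,11], [4,5], [4,6], [4,8], [4,11], [5,6], [5,8], [5,11], [6,8], [6,11], [7,9], [8,11]
  2-simplices (10): [3,4,6], [3,4,11], [3,5,6], [3,5,8], [3,8,11], [4,5,8], [4,5,11], [4,6,8], [5,6,11], [6,8,11]

so the chain groups are C_0 ≅ Z^11, C_1 ≅ Z^21, C_2 ≅ Z^10.

Boundary ∂_1: C_1 → C_0 sends each edge [p,q] (with p < q) to q − p. For instance
  ∂[3,11] = [11] − [3].
As a 11×21 matrix over Z this has rank 9, with invariant factors (1,1,1,1,1,1,1,1,1).

Boundary ∂_2: C_2 → C_1 acts by ∂[p,q,r] = [q,r] − [p,r] + [p,q]. For instance
  ∂[4,5,8] = [5,8] − [4,8] + [4,5],
  ∂[5,6,11] = [6,11] − [5,11] + [5,6].
The 21×10 boundary matrix has rank 10 and Smith normal form diag(1,1,1,1,1,1,1,1,1,2).

Now H_k = ker ∂_k / im ∂_{k+1}, so:

  H_0: rank C_0 − rank ∂_1 = 11 − 9 = 2, and the invariant factors of ∂_1 are all 1, so H_0 = Z^2.
  H_1: rank ker ∂_1 − rank ∂_2 = (21 − 9) − 10 = 2, and ∂_2 has invariant factor 2 > 1, so H_1 = Z^2 ⊕ Z/2Z.
  H_2: rank ker ∂_2 − rank ∂_3 = (10 − 10) − 0 = 0, and there is no ∂_3, so H_2 = 0.

As a check, the Euler characteristic is 11 − 21 + 10 = 0, which agrees with 2 − 2 + 0 = 0.
(K is a triangulation of the disjoint union of a wedge of 2 circles and the real projective plane RP^2.)

H_0 ≅ Z^2,  H_1 ≅ Z^2 ⊕ Z/2Z,  H_2 = 0.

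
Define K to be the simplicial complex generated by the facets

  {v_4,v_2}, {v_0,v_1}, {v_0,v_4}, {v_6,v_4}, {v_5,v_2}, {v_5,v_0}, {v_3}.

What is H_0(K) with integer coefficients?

H_0 = Z^2.

K has 7 vertices, 6 edges.
rank ∂_0 = 0, rank ∂_1 = 5 ⇒ b_0 = 7 − 0 − 5 = 2; all invariant factors of ∂_1 are 1 so no torsion. So H_0 = Z^2.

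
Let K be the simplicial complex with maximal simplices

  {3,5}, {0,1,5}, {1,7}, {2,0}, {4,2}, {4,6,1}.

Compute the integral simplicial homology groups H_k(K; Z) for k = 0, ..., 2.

H_0 ≅ Z,  H_1 ≅ Z,  H_2 = 0.

Order the vertices as 0 < 1 < 2 < 3 < 4 < 5 < 6 < 7. Listing each simplex with vertices in this order, K has dimension 2 with simplices:

  0-simplices (8): [0], [1], [2], [3], [4], [5], [6], [7]
  1-simplices (10): [0,1], [0,2], [0,5], [1,4], [1,5], [1,6], [1,7], [2,4], [3,5], [4,6]
  2-simplices (2): [0,1,5], [1,4,6]

Hence C_0 ≅ Z^8, C_1 ≅ Z^10, C_2 ≅ Z^2.

The boundary map ∂_1: C_1 → C_0 sends each edge [p,q] (with p < q) to q − p.
The 8×10 boundary matrix has rank 7 and Smith normal form diag(1,1,1,1,1,1,1).

The boundary map ∂_2: C_2 → C_1 sends each 2-simplex [p,q,r] to [q,r] − [p,r] + [p,q]. For instance
  ∂[0,1,5] = [1,5] − [0,5] + [0,1],
  ∂[1,4,6] = [4,6] − [1,6] + [1,4].
As a 10×2 matrix over Z this has rank 2, with invariant factors (1,1).

Now H_k = ker ∂_k / im ∂_{k+1}, so:

  H_0: rank C_0 − rank ∂_1 = 8 − 7 = 1, and the invariant factors of ∂_1 are all 1, so H_0 ≅ Z.
  H_1: rank ker ∂_1 − rank ∂_2 = (10 − 7) − 2 = 1, and the invariant factors of ∂_2 are all 1, so H_1 ≅ Z.
  H_2: rank ker ∂_2 − rank ∂_3 = (2 − 2) − 0 = 0, and there is no ∂_3, so H_2 ≅ 0.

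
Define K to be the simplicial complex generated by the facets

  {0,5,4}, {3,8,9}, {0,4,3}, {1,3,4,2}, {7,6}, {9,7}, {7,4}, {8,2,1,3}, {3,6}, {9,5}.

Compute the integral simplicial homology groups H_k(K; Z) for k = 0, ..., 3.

H_0 ≅ Z,  H_1 ≅ Z^3,  H_2 = 0,  H_3 = 0.

We work with the vertex ordering 0 < 1 < 2 < 3 < 4 < 5 < 6 < 7 < 8 < 9. The simplices of K, each written with vertices in increasing order, are:

  0-simplices (10): [0], [1], [2], [3], [4], [5], [6], [7], [8], [9]
  1-simplices (20): [0,3], [0,4], [0,5], [1,2], [1,3], [1,4], [1,8], [2,3], [2,4], [2,8], [3,4], [3,6], [3,8], [3,9], [4,5], [4,7], [5,9], [6,7], [7,9], [8,9]
  2-simplices (10): [0,3,4], [0,4,5], [1,2,3], [1,2,4], [1,2,8], [1,3,4], [1,3,8], [2,3,4], [2,3,8], [3,8,9]
  3-simplices (2): [1,2,3,4], [1,2,3,8]

Hence C_0 ≅ Z^10, C_1 ≅ Z^20, C_2 ≅ Z^10, C_3 ≅ Z^2.

Boundary ∂_1: C_1 → C_0 sends each edge [p,q] (with p < q) to q − p. For instance
  ∂[8,9] = [9] − [8].
The 10×20 boundary matrix has rank 9 and Smith normal form diag(1,1,1,1,1,1,1,1,1).

The boundary map ∂_2: C_2 → C_1 acts by ∂[p,q,r] = [q,r] − [p,r] + [p,q]. For instance
  ∂[3,8,9] = [8,9] − [3,9] + [3,8],
  ∂[2,3,4] = [3,4] − [2,4] + [2,3].
The resulting 20×10 matrix has rank 8, and its Smith normal form has invariant factors (1,1,1,1,1,1,1,1).

∂_3: C_3 → C_2 sends each 3-simplex σ to the alternating sum Σ_i (−1)^i (σ with its i-th vertex removed). For instance
  ∂[1,2,3,4] = [2,3,4] − [1,3,4] + [1,2,4] − [1,2,3],
  ∂[1,2,3,8] = [2,3,8] − [1,3,8] + [1,2,8] − [1,2,3].
The resulting 10×2 matrix has rank 2, and its Smith normal form has invariant factors (1,1).

Reading off H_k = ker ∂_k / im ∂_{k+1}:

  H_0: rank C_0 − rank ∂_1 = 10 − 9 = 1, and the invariant factors of ∂_1 are all 1, so H_0 = Z.
  H_1: rank ker ∂_1 − rank ∂_2 = (20 − 9) − 8 = 3, and the invariant factors of ∂_2 are all 1, so H_1 = Z^3.
  H_2: rank ker ∂_2 − rank ∂_3 = (10 − 8) − 2 = 0, and the invariant factors of ∂_3 are all 1, so H_2 = 0.
  H_3: rank ker ∂_3 − rank ∂_4 = (2 − 2) − 0 = 0, and there is no ∂_4, so H_3 = 0.

As a check, the Euler characteristic is 10 − 20 + 10 − 2 = -2, which agrees with 1 − 3 + 0 − 0 = -2.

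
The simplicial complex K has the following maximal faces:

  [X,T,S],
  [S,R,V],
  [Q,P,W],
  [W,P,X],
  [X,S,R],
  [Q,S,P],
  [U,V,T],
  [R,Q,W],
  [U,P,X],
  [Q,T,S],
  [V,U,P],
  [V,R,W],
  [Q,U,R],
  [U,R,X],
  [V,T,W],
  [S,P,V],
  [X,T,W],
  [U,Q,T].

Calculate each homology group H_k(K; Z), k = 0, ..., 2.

H_0 = Z,  H_1 = Z^2,  H_2 = Z.

Take the total order P < Q < R < S < T < U < V < W < X on the vertex set. Then K (dimension 2) consists of the simplices:

  0-simplices (9): P, Q, R, S, T, U, V, W, X
  1-simplices (27): PQ, PS, PU, PV, PW, PX, QR, QS, QT, QU, QW, RS, RU, RV, RW, RX, ST, SV, SX, TU, TV, TW, TX, UV, UX, VW, WX
  2-simplices (18): PQS, PQW, PSV, PUV, PUX, PWX, QRU, QRW, QST, QTU, RSV, RSX, RUX, RVW, STX, TUV, TVW, TWX

so the chain groups are C_0 ≅ Z^9, C_1 ≅ Z^27, C_2 ≅ Z^18.

Boundary ∂_1: C_1 → C_0 maps an edge to its endpoints' difference, ∂[p,q] = q − p.
As a 9×27 matrix over Z this has rank 8, with invariant factors (1,1,1,1,1,1,1,1).

Boundary ∂_2: C_2 → C_1 sends each 2-simplex [p,q,r] to [q,r] − [p,r] + [p,q]. For instance
  ∂PUV = UV − PV + PU,
  ∂RSX = SX − RX + RS.
The resulting 27×18 matrix has rank 17, and its Smith normal form has invariant factors (1,1,1,1,1,1,1,1,1,1,1,1,1,1,1,1,1).

Computing H_k = (kernel of ∂_k) / (image of ∂_{k+1}):

  H_0: rank C_0 − rank ∂_1 = 9 − 8 = 1, and the invariant factors of ∂_1 are all 1, so H_0 ≅ Z.
  H_1: rank ker ∂_1 − rank ∂_2 = (27 − 8) − 17 = 2, and the invariant factors of ∂_2 are all 1, so H_1 ≅ Z^2.
  H_2: rank ker ∂_2 − rank ∂_3 = (18 − 17) − 0 = 1, and there is no ∂_3, so H_2 ≅ Z.

(K is a triangulation of the torus T^2.)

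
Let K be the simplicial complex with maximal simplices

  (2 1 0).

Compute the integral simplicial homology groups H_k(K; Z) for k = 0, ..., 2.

H_0 ≅ Z,  H_1 = 0,  H_2 = 0.

Take the total order 0 < 1 < 2 on the vertex set. Then K (dimension 2) consists of the simplices:

  0-simplices (3): [0], [1], [2]
  1-simplices (3): [0,1], [0,2], [1,2]
  2-simplices (1): [0,1,2]

so the chain groups are C_0 ≅ Z^3, C_1 ≅ Z^3, C_2 ≅ Z^1.

∂_1: C_1 → C_0 maps an edge to its endpoints' difference, ∂[p,q] = q − p. For instance
  ∂[0,2] = [2] − [0].
As a 3×3 matrix over Z this has rank 2, with invariant factors (1,1).

∂_2: C_2 → C_1 maps a triangle to the signed sum of its edges. For instance
  ∂[0,1,2] = [1,2] − [0,2] + [0,1].
The 3×1 boundary matrix has rank 1 and Smith normal form diag(1).

Reading off H_k = ker ∂_k / im ∂_{k+1}:

  H_0: rank C_0 − rank ∂_1 = 3 − 2 = 1, and the invariant factors of ∂_1 are all 1, so H_0 ≅ Z.
  H_1: rank ker ∂_1 − rank ∂_2 = (3 − 2) − 1 = 0, and the invariant factors of ∂_2 are all 1, so H_1 ≅ 0.
  H_2: rank ker ∂_2 − rank ∂_3 = (1 − 1) − 0 = 0, and there is no ∂_3, so H_2 ≅ 0.

(K is a triangulation of the 2-simplex.)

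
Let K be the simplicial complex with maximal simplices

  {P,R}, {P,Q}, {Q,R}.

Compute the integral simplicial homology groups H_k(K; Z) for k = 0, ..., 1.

Take the total order P < Q < R on the vertex set. Then K (dimension 1) consists of the simplices:

  0-simplices (3): P, Q, R
  1-simplices (3): PQ, PR, QR

so the chain groups are C_0 ≅ Z^3, C_1 ≅ Z^3.

The boundary map ∂_1: C_1 → C_0 maps an edge to its endpoints' difference, ∂[p,q] = q − p. For instance
  ∂PQ = Q − P.
The resulting 3×3 matrix has rank 2, and its Smith normal form has invariant factors (1,1).

From H_k ≅ ker(∂_k) / im(∂_{k+1}) we obtain:

  H_0: rank C_0 − rank ∂_1 = 3 − 2 = 1, and the invariant factors of ∂_1 are all 1, so H_0 ≅ Z.
  H_1: rank ker ∂_1 − rank ∂_2 = (3 − 2) − 0 = 1, and there is no ∂_2, so H_1 ≅ Z.

H_0 = Z,  H_1 = Z.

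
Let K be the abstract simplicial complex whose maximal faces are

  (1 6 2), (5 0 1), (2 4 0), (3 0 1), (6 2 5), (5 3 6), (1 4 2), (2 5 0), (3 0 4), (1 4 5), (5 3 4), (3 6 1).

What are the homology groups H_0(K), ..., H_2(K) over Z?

H_0 ≅ Z,  H_1 ≅ Z_2,  H_2 = 0.

Take the total order 0 < 1 < 2 < 3 < 4 < 5 < 6 on the vertex set. Then K (dimension 2) consists of the simplices:

  0-simplices (7): [0], [1], [2], [3], [4], [5], [6]
  1-simplices (18): [0,1], [0,2], [0,3], [0,4], [0,5], [1,2], [1,3], [1,4], [1,5], [1,6], [2,4], [2,5], [2,6], [3,4], [3,5], [3,6], [4,5], [5,6]
  2-simplices (12): [0,1,3], [0,1,5], [0,2,4], [0,2,5], [0,3,4], [1,2,4], [1,2,6], [1,3,6], [1,4,5], [2,5,6], [3,4,5], [3,5,6]

so the chain groups are C_0 ≅ Z^7, C_1 ≅ Z^18, C_2 ≅ Z^12.

∂_1: C_1 → C_0 is given by ∂[p,q] = [q] − [p].
This gives a 7×18 integer matrix of rank 6; reducing to Smith normal form yields diagonal entries (1,1,1,1,1,1).

∂_2: C_2 → C_1 sends each 2-simplex [p,q,r] to [q,r] − [p,r] + [p,q]. For instance
  ∂[1,4,5] = [4,5] − [1,5] + [1,4],
  ∂[3,4,5] = [4,5] − [3,5] + [3,4].
As a 18×12 matrix over Z this has rank 12, with invariant factors (1,1,1,1,1,1,1,1,1,1,1,2).

From H_k ≅ ker(∂_k) / im(∂_{k+1}) we obtain:

  H_0: rank C_0 − rank ∂_1 = 7 − 6 = 1, and the invariant factors of ∂_1 are all 1, so H_0 ≅ Z.
  H_1: rank ker ∂_1 − rank ∂_2 = (18 − 6) − 12 = 0, and ∂_2 has invariant factor 2 > 1, so H_1 ≅ Z_2.
  H_2: rank ker ∂_2 − rank ∂_3 = (12 − 12) − 0 = 0, and there is no ∂_3, so H_2 ≅ 0.

As a check, the Euler characteristic is 7 − 18 + 12 = 1, which agrees with 1 − 0 + 0 = 1.
(K is a triangulation of the real projective plane RP^2.)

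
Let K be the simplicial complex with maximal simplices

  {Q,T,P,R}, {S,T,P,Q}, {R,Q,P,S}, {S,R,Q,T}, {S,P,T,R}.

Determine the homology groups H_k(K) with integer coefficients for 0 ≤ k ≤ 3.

We work with the vertex ordering P < Q < R < S < T. The simplices of K, each written with vertices in increasing order, are:

  0-simplices (5): P, Q, R, S, T
  1-simplices (10): PQ, PR, PS, PT, QR, QS, QT, RS, RT, ST
  2-simplices (10): PQR, PQS, PQT, PRS, PRT, PST, QRS, QRT, QST, RST
  3-simplices (5): PQRS, PQRT, PQST, PRST, QRST

Hence C_0 ≅ Z^5, C_1 ≅ Z^10, C_2 ≅ Z^10, C_3 ≅ Z^5.

Boundary ∂_1: C_1 → C_0 sends each edge [p,q] (with p < q) to q − p. For instance
  ∂PQ = Q − P.
As a 5×10 matrix over Z this has rank 4, with invariant factors (1,1,1,1).

Boundary ∂_2: C_2 → C_1 acts by ∂[p,q,r] = [q,r] − [p,r] + [p,q]. For instance
  ∂PQR = QR − PR + PQ,
  ∂PQS = QS − PS + PQ.
As a 10×10 matrix over Z this has rank 6, with invariant factors (1,1,1,1,1,1).

Boundary ∂_3: C_3 → C_2 sends each 3-simplex σ to the alternating sum Σ_i (−1)^i (σ with its i-th vertex removed). For instance
  ∂PQRS = QRS − PRS + PQS − PQR,
  ∂PQST = QST − PST + PQT − PQS.
The resulting 10×5 matrix has rank 4, and its Smith normal form has invariant factors (1,1,1,1).

Now H_k = ker ∂_k / im ∂_{k+1}, so:

  H_0: rank C_0 − rank ∂_1 = 5 − 4 = 1, and the invariant factors of ∂_1 are all 1, so H_0 = Z.
  H_1: rank ker ∂_1 − rank ∂_2 = (10 − 4) − 6 = 0, and the invariant factors of ∂_2 are all 1, so H_1 = 0.
  H_2: rank ker ∂_2 − rank ∂_3 = (10 − 6) − 4 = 0, and the invariant factors of ∂_3 are all 1, so H_2 = 0.
  H_3: rank ker ∂_3 − rank ∂_4 = (5 − 4) − 0 = 1, and there is no ∂_4, so H_3 = Z.

(K is a triangulation of the 3-sphere S^3.)

H_0 ≅ Z,  H_1 = 0,  H_2 = 0,  H_3 ≅ Z.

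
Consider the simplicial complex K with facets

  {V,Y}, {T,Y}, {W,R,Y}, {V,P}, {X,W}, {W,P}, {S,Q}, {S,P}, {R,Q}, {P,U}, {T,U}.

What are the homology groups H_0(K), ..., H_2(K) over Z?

Order the vertices as P < Q < R < S < T < U < V < W < X < Y. Listing each simplex with vertices in this order, K has dimension 2 with simplices:

  0-simplices (10): P, Q, R, S, T, U, V, W, X, Y
  1-simplices (13): PS, PU, PV, PW, QR, QS, RW, RY, TU, TY, VY, WX, WY
  2-simplices (1): RWY

giving chain groups C_0 ≅ Z^10, C_1 ≅ Z^13, C_2 ≅ Z^1.

Boundary ∂_1: C_1 → C_0 is given by ∂[p,q] = [q] − [p].
The resulting 10×13 matrix has rank 9, and its Smith normal form has invariant factors (1,1,1,1,1,1,1,1,1).

∂_2: C_2 → C_1 acts by ∂[p,q,r] = [q,r] − [p,r] + [p,q]. For instance
  ∂RWY = WY − RY + RW.
This gives a 13×1 integer matrix of rank 1; reducing to Smith normal form yields diagonal entries (1).

From H_k ≅ ker(∂_k) / im(∂_{k+1}) we obtain:

  H_0: rank C_0 − rank ∂_1 = 10 − 9 = 1, and the invariant factors of ∂_1 are all 1, so H_0 = Z.
  H_1: rank ker ∂_1 − rank ∂_2 = (13 − 9) − 1 = 3, and the invariant factors of ∂_2 are all 1, so H_1 = Z^3.
  H_2: rank ker ∂_2 − rank ∂_3 = (1 − 1) − 0 = 0, and there is no ∂_3, so H_2 = 0.

H_0 = Z,  H_1 = Z^3,  H_2 = 0.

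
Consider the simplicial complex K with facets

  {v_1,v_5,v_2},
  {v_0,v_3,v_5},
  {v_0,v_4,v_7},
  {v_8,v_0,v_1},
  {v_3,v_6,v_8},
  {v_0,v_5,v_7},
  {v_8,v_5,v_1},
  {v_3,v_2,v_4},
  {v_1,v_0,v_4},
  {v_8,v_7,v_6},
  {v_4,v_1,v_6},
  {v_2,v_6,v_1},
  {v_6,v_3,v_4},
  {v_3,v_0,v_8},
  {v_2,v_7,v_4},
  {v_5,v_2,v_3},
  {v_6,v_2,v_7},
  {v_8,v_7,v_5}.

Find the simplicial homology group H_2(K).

H_2 = 0.

Order the vertices as v_0 < v_1 < v_2 < v_3 < v_4 < v_5 < v_6 < v_7 < v_8. Listing each simplex with vertices in this order, K has dimension 2 with simplices:

  0-simplices (9): [v_0], [v_1], [v_2], [v_3], [v_4], [v_5], [v_6], [v_7], [v_8]
  1-simplices (27): (27 of them)
  2-simplices (18): (18 of them)

so the chain groups are C_0 ≅ Z^9, C_1 ≅ Z^27, C_2 ≅ Z^18.

Boundary ∂_1: C_1 → C_0 is given by ∂[p,q] = [q] − [p]. For instance
  ∂[v_1,v_8] = [v_8] − [v_1].
As a 9×27 matrix over Z this has rank 8, with invariant factors (1,1,1,1,1,1,1,1).

∂_2: C_2 → C_1 acts by ∂[p,q,r] = [q,r] − [p,r] + [p,q]. For instance
  ∂[v_5,v_7,v_8] = [v_7,v_8] − [v_5,v_8] + [v_5,v_7],
  ∂[v_0,v_3,v_8] = [v_3,v_8] − [v_0,v_8] + [v_0,v_3].
The resulting 27×18 matrix has rank 18, and its Smith normal form has invariant factors (1,1,1,1,1,1,1,1,1,1,1,1,1,1,1,1,1,2).

Computing H_k = (kernel of ∂_k) / (image of ∂_{k+1}):

  H_2: rank ker ∂_2 − rank ∂_3 = (18 − 18) − 0 = 0, and there is no ∂_3, so H_2 ≅ 0.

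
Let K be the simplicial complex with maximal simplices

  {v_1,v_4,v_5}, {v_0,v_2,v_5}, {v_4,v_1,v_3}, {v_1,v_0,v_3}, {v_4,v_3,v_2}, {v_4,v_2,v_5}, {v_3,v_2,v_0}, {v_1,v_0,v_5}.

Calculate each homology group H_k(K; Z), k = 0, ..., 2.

Order the vertices as v_0 < v_1 < v_2 < v_3 < v_4 < v_5. Listing each simplex with vertices in this order, K has dimension 2 with simplices:

  0-simplices (6): [v_0], [v_1], [v_2], [v_3], [v_4], [v_5]
  1-simplices (12): [v_0,v_1], [v_0,v_2], [v_0,v_3], [v_0,v_5], [v_1,v_3], [v_1,v_4], [v_1,v_5], [v_2,v_3], [v_2,v_4], [v_2,v_5], [v_3,v_4], [v_4,v_5]
  2-simplices (8): [v_0,v_1,v_3], [v_0,v_1,v_5], [v_0,v_2,v_3], [v_0,v_2,v_5], [v_1,v_3,v_4], [v_1,v_4,v_5], [v_2,v_3,v_4], [v_2,v_4,v_5]

Hence C_0 ≅ Z^6, C_1 ≅ Z^12, C_2 ≅ Z^8.

Boundary ∂_1: C_1 → C_0 sends each edge [p,q] (with p < q) to q − p.
The 6×12 boundary matrix has rank 5 and Smith normal form diag(1,1,1,1,1).

∂_2: C_2 → C_1 sends each 2-simplex [p,q,r] to [q,r] − [p,r] + [p,q]. For instance
  ∂[v_1,v_4,v_5] = [v_4,v_5] − [v_1,v_5] + [v_1,v_4],
  ∂[v_2,v_3,v_4] = [v_3,v_4] − [v_2,v_4] + [v_2,v_3].
This gives a 12×8 integer matrix of rank 7; reducing to Smith normal form yields diagonal entries (1,1,1,1,1,1,1).

From H_k ≅ ker(∂_k) / im(∂_{k+1}) we obtain:

  H_0: rank C_0 − rank ∂_1 = 6 − 5 = 1, and the invariant factors of ∂_1 are all 1, so H_0 = Z.
  H_1: rank ker ∂_1 − rank ∂_2 = (12 − 5) − 7 = 0, and the invariant factors of ∂_2 are all 1, so H_1 = 0.
  H_2: rank ker ∂_2 − rank ∂_3 = (8 − 7) − 0 = 1, and there is no ∂_3, so H_2 = Z.

H_0 = Z,  H_1 = 0,  H_2 = Z.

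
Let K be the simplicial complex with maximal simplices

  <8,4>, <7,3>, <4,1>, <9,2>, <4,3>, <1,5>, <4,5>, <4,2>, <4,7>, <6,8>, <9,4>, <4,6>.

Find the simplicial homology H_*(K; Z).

Take the total order 1 < 2 < 3 < 4 < 5 < 6 < 7 < 8 < 9 on the vertex set. Then K (dimension 1) consists of the simplices:

  0-simplices (9): [1], [2], [3], [4], [5], [6], [7], [8], [9]
  1-simplices (12): [1,4], [1,5], [2,4], [2,9], [3,4], [3,7], [4,5], [4,6], [4,7], [4,8], [4,9], [6,8]

Hence C_0 ≅ Z^9, C_1 ≅ Z^12.

Boundary ∂_1: C_1 → C_0 sends each edge [p,q] (with p < q) to q − p.
As a 9×12 matrix over Z this has rank 8, with invariant factors (1,1,1,1,1,1,1,1).

Computing H_k = (kernel of ∂_k) / (image of ∂_{k+1}):

  H_0: rank C_0 − rank ∂_1 = 9 − 8 = 1, and the invariant factors of ∂_1 are all 1, so H_0 ≅ Z.
  H_1: rank ker ∂_1 − rank ∂_2 = (12 − 8) − 0 = 4, and there is no ∂_2, so H_1 ≅ Z^4.

H_0 = Z,  H_1 = Z^4.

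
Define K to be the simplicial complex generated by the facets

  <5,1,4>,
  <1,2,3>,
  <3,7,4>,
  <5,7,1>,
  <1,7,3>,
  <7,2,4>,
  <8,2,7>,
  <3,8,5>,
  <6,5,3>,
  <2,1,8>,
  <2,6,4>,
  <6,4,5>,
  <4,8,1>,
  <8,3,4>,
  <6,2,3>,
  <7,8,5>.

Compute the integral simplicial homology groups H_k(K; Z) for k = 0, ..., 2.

H_0 ≅ Z,  H_1 ≅ Z^2,  H_2 ≅ Z.

Take the total order 1 < 2 < 3 < 4 < 5 < 6 < 7 < 8 on the vertex set. Then K (dimension 2) consists of the simplices:

  0-simplices (8): [1], [2], [3], [4], [5], [6], [7], [8]
  1-simplices (24): (24 of them)
  2-simplices (16): [1,2,3], [1,2,8], [1,3,7], [1,4,5], [1,4,8], [1,5,7], [2,3,6], [2,4,6], [2,4,7], [2,7,8], [3,4,7], [3,4,8], [3,5,6], [3,5,8], [4,5,6], [5,7,8]

so the chain groups are C_0 ≅ Z^8, C_1 ≅ Z^24, C_2 ≅ Z^16.

∂_1: C_1 → C_0 maps an edge to its endpoints' difference, ∂[p,q] = q − p.
This gives a 8×24 integer matrix of rank 7; reducing to Smith normal form yields diagonal entries (1,1,1,1,1,1,1).

The boundary map ∂_2: C_2 → C_1 maps a triangle to the signed sum of its edges. For instance
  ∂[1,2,8] = [2,8] − [1,8] + [1,2],
  ∂[2,4,6] = [4,6] − [2,6] + [2,4].
As a 24×16 matrix over Z this has rank 15, with invariant factors (1,1,1,1,1,1,1,1,1,1,1,1,1,1,1).

Now H_k = ker ∂_k / im ∂_{k+1}, so:

  H_0: rank C_0 − rank ∂_1 = 8 − 7 = 1, and the invariant factors of ∂_1 are all 1, so H_0 = Z.
  H_1: rank ker ∂_1 − rank ∂_2 = (24 − 7) − 15 = 2, and the invariant factors of ∂_2 are all 1, so H_1 = Z^2.
  H_2: rank ker ∂_2 − rank ∂_3 = (16 − 15) − 0 = 1, and there is no ∂_3, so H_2 = Z.

As a check, the Euler characteristic is 8 − 24 + 16 = 0, which agrees with 1 − 2 + 1 = 0.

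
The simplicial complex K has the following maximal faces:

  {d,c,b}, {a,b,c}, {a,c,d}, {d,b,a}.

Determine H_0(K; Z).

H_0 ≅ Z.

K has 4 vertices, 6 edges, 4 triangles.
rank ∂_0 = 0, rank ∂_1 = 3 ⇒ b_0 = 4 − 0 − 3 = 1; all invariant factors of ∂_1 are 1 so no torsion. So H_0 = Z.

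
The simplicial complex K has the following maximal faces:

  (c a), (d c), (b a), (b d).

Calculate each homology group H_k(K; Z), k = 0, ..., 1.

H_0 ≅ Z,  H_1 ≅ Z.

Order the vertices as a < b < c < d. Listing each simplex with vertices in this order, K has dimension 1 with simplices:

  0-simplices (4): a, b, c, d
  1-simplices (4): ab, ac, bd, cd

giving chain groups C_0 ≅ Z^4, C_1 ≅ Z^4.

∂_1: C_1 → C_0 is given by ∂[p,q] = [q] − [p].
The 4×4 boundary matrix has rank 3 and Smith normal form diag(1,1,1).

From H_k ≅ ker(∂_k) / im(∂_{k+1}) we obtain:

  H_0: rank C_0 − rank ∂_1 = 4 − 3 = 1, and the invariant factors of ∂_1 are all 1, so H_0 ≅ Z.
  H_1: rank ker ∂_1 − rank ∂_2 = (4 − 3) − 0 = 1, and there is no ∂_2, so H_1 ≅ Z.

As a check, the Euler characteristic is 4 − 4 = 0, which agrees with 1 − 1 = 0.
(K is a triangulation of the circle S^1.)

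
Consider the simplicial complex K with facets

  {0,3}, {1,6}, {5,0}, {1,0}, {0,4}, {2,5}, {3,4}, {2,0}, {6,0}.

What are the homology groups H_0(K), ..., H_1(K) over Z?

H_0 ≅ Z,  H_1 ≅ Z^3.

Take the total order 0 < 1 < 2 < 3 < 4 < 5 < 6 on the vertex set. Then K (dimension 1) consists of the simplices:

  0-simplices (7): [0], [1], [2], [3], [4], [5], [6]
  1-simplices (9): [0,1], [0,2], [0,3], [0,4], [0,5], [0,6], [1,6], [2,5], [3,4]

Hence C_0 ≅ Z^7, C_1 ≅ Z^9.

The boundary map ∂_1: C_1 → C_0 is given by ∂[p,q] = [q] − [p]. For instance
  ∂[0,1] = [1] − [0].
The resulting 7×9 matrix has rank 6, and its Smith normal form has invariant factors (1,1,1,1,1,1).

From H_k ≅ ker(∂_k) / im(∂_{k+1}) we obtain:

  H_0: rank C_0 − rank ∂_1 = 7 − 6 = 1, and the invariant factors of ∂_1 are all 1, so H_0 ≅ Z.
  H_1: rank ker ∂_1 − rank ∂_2 = (9 − 6) − 0 = 3, and there is no ∂_2, so H_1 ≅ Z^3.

As a check, the Euler characteristic is 7 − 9 = -2, which agrees with 1 − 3 = -2.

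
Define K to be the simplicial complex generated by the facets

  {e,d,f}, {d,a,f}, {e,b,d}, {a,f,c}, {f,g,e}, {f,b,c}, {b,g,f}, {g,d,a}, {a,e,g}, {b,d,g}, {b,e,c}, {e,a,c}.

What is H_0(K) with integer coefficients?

H_0 ≅ Z.

We work with the vertex ordering a < b < c < d < e < f < g. The simplices of K, each written with vertices in increasing order, are:

  0-simplices (7): a, b, c, d, e, f, g
  1-simplices (18): ac, ad, ae, af, ag, bc, bd, be, bf, bg, ce, cf, de, df, dg, ef, eg, fg
  2-simplices (12): ace, acf, adf, adg, aeg, bce, bcf, bde, bdg, bfg, def, efg

so the chain groups are C_0 ≅ Z^7, C_1 ≅ Z^18, C_2 ≅ Z^12.

Boundary ∂_1: C_1 → C_0 maps an edge to its endpoints' difference, ∂[p,q] = q − p. For instance
  ∂bc = c − b.
The resulting 7×18 matrix has rank 6, and its Smith normal form has invariant factors (1,1,1,1,1,1).

∂_2: C_2 → C_1 sends each 2-simplex [p,q,r] to [q,r] − [p,r] + [p,q]. For instance
  ∂efg = fg − eg + ef,
  ∂adf = df − af + ad.
The resulting 18×12 matrix has rank 12, and its Smith normal form has invariant factors (1,1,1,1,1,1,1,1,1,1,1,2).

Computing H_k = (kernel of ∂_k) / (image of ∂_{k+1}):

  H_0: rank C_0 − rank ∂_1 = 7 − 6 = 1, and the invariant factors of ∂_1 are all 1, so H_0 = Z.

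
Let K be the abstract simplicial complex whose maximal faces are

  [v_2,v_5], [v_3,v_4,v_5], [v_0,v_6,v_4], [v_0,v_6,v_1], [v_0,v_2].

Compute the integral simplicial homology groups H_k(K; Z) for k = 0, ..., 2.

Order the vertices as v_0 < v_1 < v_2 < v_3 < v_4 < v_5 < v_6. Listing each simplex with vertices in this order, K has dimension 2 with simplices:

  0-simplices (7): [v_0], [v_1], [v_2], [v_3], [v_4], [v_5], [v_6]
  1-simplices (10): [v_0,v_1], [v_0,v_2], [v_0,v_4], [v_0,v_6], [v_1,v_6], [v_2,v_5], [v_3,v_4], [v_3,v_5], [v_4,v_5], [v_4,v_6]
  2-simplices (3): [v_0,v_1,v_6], [v_0,v_4,v_6], [v_3,v_4,v_5]

Hence C_0 ≅ Z^7, C_1 ≅ Z^10, C_2 ≅ Z^3.

∂_1: C_1 → C_0 maps an edge to its endpoints' difference, ∂[p,q] = q − p. For instance
  ∂[v_0,v_4] = [v_4] − [v_0].
This gives a 7×10 integer matrix of rank 6; reducing to Smith normal form yields diagonal entries (1,1,1,1,1,1).

Boundary ∂_2: C_2 → C_1 acts by ∂[p,q,r] = [q,r] − [p,r] + [p,q]. For instance
  ∂[v_0,v_4,v_6] = [v_4,v_6] − [v_0,v_6] + [v_0,v_4],
  ∂[v_0,v_1,v_6] = [v_1,v_6] − [v_0,v_6] + [v_0,v_1].
The 10×3 boundary matrix has rank 3 and Smith normal form diag(1,1,1).

Computing H_k = (kernel of ∂_k) / (image of ∂_{k+1}):

  H_0: rank C_0 − rank ∂_1 = 7 − 6 = 1, and the invariant factors of ∂_1 are all 1, so H_0 = Z.
  H_1: rank ker ∂_1 − rank ∂_2 = (10 − 6) − 3 = 1, and the invariant factors of ∂_2 are all 1, so H_1 = Z.
  H_2: rank ker ∂_2 − rank ∂_3 = (3 − 3) − 0 = 0, and there is no ∂_3, so H_2 = 0.

As a check, the Euler characteristic is 7 − 10 + 3 = 0, which agrees with 1 − 1 + 0 = 0.

H_0 = Z,  H_1 = Z,  H_2 = 0.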